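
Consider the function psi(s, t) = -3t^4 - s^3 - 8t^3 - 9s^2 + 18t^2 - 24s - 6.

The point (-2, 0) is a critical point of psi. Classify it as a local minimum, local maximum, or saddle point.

The mixed partial ∂²psi/∂s∂t is 0, so the Hessian at any point is diag(psi_ss, psi_tt) = diag(-6(s + 3), 12(-3t^2 - 4t + 3)).
At (-2, 0): H = diag(-6, 36).
The eigenvalues have opposite signs, so H is indefinite: a saddle point.

saddle point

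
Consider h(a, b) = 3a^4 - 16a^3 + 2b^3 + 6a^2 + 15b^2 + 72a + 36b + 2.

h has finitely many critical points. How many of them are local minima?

h separates as a function of a plus a function of b, so ∇h=0 decouples.
∂h/∂a = 12(a - 3)(a - 2)(a + 1) = 0 at a ∈ {-1, 2, 3}; ∂h/∂b = 6(b + 2)(b + 3) = 0 at b ∈ {-3, -2}.
The Hessian is diagonal: diag(h_aa, h_bb). Second derivatives: h_aa(-1)=144, h_aa(2)=-36, h_aa(3)=48; h_bb(-3)=-6, h_bb(-2)=6.
Local minima occur where both diagonal entries positive: (-1, -2), (3, -2). Count: 2.

2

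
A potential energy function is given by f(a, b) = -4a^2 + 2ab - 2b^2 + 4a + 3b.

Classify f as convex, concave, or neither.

concave

f is quadratic, so its Hessian is the constant matrix H = [[-8, 2], [2, -4]].
det(H) = 28, tr(H) = -12.
det(H) > 0 and tr(H) < 0, so H is negative definite everywhere: concave.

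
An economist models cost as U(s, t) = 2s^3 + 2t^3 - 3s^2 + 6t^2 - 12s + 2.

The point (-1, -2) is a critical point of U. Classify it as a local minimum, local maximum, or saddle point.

local maximum

The mixed partial ∂²U/∂s∂t is 0, so the Hessian at any point is diag(U_ss, U_tt) = diag(6(2s - 1), 12(t + 1)).
At (-1, -2): H = diag(-18, -12).
Both eigenvalues are negative, so H is negative definite: a local maximum.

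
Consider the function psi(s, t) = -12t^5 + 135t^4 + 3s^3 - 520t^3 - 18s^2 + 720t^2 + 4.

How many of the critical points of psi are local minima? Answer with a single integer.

psi separates as a function of s plus a function of t, so ∇psi=0 decouples.
∂psi/∂s = 9s(s - 4) = 0 at s ∈ {0, 4}; ∂psi/∂t = -60t(t - 4)(t - 3)(t - 2) = 0 at t ∈ {0, 2, 3, 4}.
The Hessian is diagonal: diag(psi_ss, psi_tt). Second derivatives: psi_ss(0)=-36, psi_ss(4)=36; psi_tt(0)=1440, psi_tt(2)=-240, psi_tt(3)=180, psi_tt(4)=-480.
Local minima occur where both diagonal entries positive: (4, 0), (4, 3). Count: 2.

2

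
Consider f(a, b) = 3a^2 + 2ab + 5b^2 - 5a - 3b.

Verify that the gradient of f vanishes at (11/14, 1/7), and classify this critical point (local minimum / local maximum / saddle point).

local minimum

∇f = (6a + 2b - 5, 2a + 10b - 3); substituting (11/14, 1/7) gives ∇f = (0, 0), so (11/14, 1/7) is indeed a critical point.
The Hessian of f is constant: H = [[6, 2], [2, 10]].
det(H) = 6·10 − 2² = 56.
det(H) > 0 and tr(H) = 16 > 0, so H is positive definite and the point is a local minimum.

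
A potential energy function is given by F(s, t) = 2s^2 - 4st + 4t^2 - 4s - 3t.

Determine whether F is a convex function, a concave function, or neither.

F is quadratic, so its Hessian is the constant matrix H = [[4, -4], [-4, 8]].
det(H) = 16, tr(H) = 12.
det(H) > 0 and tr(H) > 0, so H is positive definite everywhere: convex.

convex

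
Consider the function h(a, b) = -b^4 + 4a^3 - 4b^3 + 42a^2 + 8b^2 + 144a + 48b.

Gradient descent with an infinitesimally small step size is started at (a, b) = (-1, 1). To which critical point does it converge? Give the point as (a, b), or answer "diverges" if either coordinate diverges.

(-3, -2)

h is separable, so gradient descent decouples: a follows -∂h/∂a, b follows -∂h/∂b.
∂h/∂a = 12(a + 3)(a + 4); at a=-1 this is 72, so a decreases.
∂h/∂b = -4(b - 2)(b + 2)(b + 3); at b=1 this is 48, so b decreases.
a converges to its nearest critical value -3 (a local min of the a-part); b converges to -2. The iterate converges to (-3, -2).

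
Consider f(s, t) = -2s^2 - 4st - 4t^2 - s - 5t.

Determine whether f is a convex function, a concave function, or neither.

f is quadratic, so its Hessian is the constant matrix H = [[-4, -4], [-4, -8]].
det(H) = 16, tr(H) = -12.
det(H) > 0 and tr(H) < 0, so H is negative definite everywhere: concave.

concave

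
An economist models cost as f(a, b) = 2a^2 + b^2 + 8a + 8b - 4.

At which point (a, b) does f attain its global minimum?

f(a,b) separates as P(a) + Q(b) − 4, so its minimum is min P + min Q − 4.
P'(a) = 4a + 8 vanishes at a ∈ {-2}; Q'(b) = 2b + 8 vanishes at b ∈ {-4}.
Local minima of P (where P''>0): P(-2)=-8. Local minima of Q: Q(-4)=-16.
So the global minimum of f is P(-2) + Q(-4) − 4 = -8 − 16 − 4 = -28, attained at (-2, -4).

(-2, -4)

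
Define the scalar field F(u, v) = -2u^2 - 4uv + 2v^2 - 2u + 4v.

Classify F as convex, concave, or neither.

F is quadratic, so its Hessian is the constant matrix H = [[-4, -4], [-4, 4]].
det(H) = -32, tr(H) = 0.
det(H) < 0, so H is indefinite: neither convex nor concave.

neither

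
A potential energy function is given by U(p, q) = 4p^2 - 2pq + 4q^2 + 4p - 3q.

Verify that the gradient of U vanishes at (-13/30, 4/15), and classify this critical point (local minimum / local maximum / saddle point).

∇U = (8p - 2q + 4, -2p + 8q - 3); substituting (-13/30, 4/15) gives ∇U = (0, 0), so (-13/30, 4/15) is indeed a critical point.
The Hessian of U is constant: H = [[8, -2], [-2, 8]].
det(H) = 8·8 − (-2)² = 60.
det(H) > 0 and tr(H) = 16 > 0, so H is positive definite and the point is a local minimum.

local minimum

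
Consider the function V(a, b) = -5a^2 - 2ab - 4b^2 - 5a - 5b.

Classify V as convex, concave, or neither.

V is quadratic, so its Hessian is the constant matrix H = [[-10, -2], [-2, -8]].
det(H) = 76, tr(H) = -18.
det(H) > 0 and tr(H) < 0, so H is negative definite everywhere: concave.

concave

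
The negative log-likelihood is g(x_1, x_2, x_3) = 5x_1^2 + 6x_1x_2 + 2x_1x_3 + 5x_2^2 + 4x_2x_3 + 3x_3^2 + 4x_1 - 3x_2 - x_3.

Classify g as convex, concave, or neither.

g is quadratic, so its Hessian is the constant matrix H = [[10, 6, 2], [6, 10, 4], [2, 4, 6]].
Leading principal minors: 10, 64, 280.
All positive ⇒ H ≻ 0 ⇒ convex.

convex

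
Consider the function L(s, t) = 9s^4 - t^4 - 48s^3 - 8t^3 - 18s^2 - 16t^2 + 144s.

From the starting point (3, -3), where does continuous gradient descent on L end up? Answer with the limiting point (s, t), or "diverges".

(4, -2)

L is separable, so gradient descent decouples: s follows -∂L/∂s, t follows -∂L/∂t.
∂L/∂s = 36(s - 4)(s - 1)(s + 1); at s=3 this is -288, so s increases.
∂L/∂t = -4t(t + 2)(t + 4); at t=-3 this is -12, so t increases.
s converges to its nearest critical value 4 (a local min of the s-part); t converges to -2. The iterate converges to (4, -2).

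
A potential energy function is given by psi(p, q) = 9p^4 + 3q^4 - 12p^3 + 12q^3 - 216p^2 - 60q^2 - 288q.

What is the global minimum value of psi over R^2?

-2757

psi(p,q) separates as A(p) + B(q), so its minimum is min A + min B.
A'(p) = 36p(p - 4)(p + 3) vanishes at p ∈ {-3, 0, 4}; B'(q) = 12(q - 3)(q + 2)(q + 4) vanishes at q ∈ {-4, -2, 3}.
Local minima of A (where A''>0): A(-3)=-891, A(4)=-1920. Local minima of B: B(-4)=192, B(3)=-837.
So the global minimum of psi is A(4) + B(3) = -1920 − 837 = -2757, attained at (4, 3).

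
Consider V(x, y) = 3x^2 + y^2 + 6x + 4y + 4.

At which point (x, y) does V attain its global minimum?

V(x,y) separates as P(x) + Q(y) + 4, so its minimum is min P + min Q + 4.
P'(x) = 6x + 6 vanishes at x ∈ {-1}; Q'(y) = 2y + 4 vanishes at y ∈ {-2}.
Local minima of P (where P''>0): P(-1)=-3. Local minima of Q: Q(-2)=-4.
So the global minimum of V is P(-1) + Q(-2) + 4 = -3 − 4 + 4 = -3, attained at (-1, -2).

(-1, -2)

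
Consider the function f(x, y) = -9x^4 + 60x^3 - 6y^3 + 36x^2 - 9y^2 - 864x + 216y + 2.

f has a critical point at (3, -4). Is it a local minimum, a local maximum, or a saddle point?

The mixed partial ∂²f/∂x∂y is 0, so the Hessian at any point is diag(f_xx, f_yy) = diag(36(-3x^2 + 10x + 2), -18(2y + 1)).
At (3, -4): H = diag(180, 126).
Both eigenvalues are positive, so H is positive definite: a local minimum.

local minimum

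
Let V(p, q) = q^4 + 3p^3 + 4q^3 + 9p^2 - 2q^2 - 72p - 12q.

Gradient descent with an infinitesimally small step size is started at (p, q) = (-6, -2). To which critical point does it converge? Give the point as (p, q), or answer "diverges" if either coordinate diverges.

diverges

V is separable, so gradient descent decouples: p follows -∂V/∂p, q follows -∂V/∂q.
∂V/∂p = 9(p - 2)(p + 4); at p=-6 this is 144, so p decreases.
∂V/∂q = 4(q - 1)(q + 1)(q + 3); at q=-2 this is 12, so q decreases.
The p-coordinate has no critical point in that direction and runs off to infinity.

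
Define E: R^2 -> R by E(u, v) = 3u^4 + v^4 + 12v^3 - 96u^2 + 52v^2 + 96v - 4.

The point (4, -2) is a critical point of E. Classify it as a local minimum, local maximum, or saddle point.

The mixed partial ∂²E/∂u∂v is 0, so the Hessian at any point is diag(E_uu, E_vv) = diag(12(3u^2 - 16), 4(3v^2 + 18v + 26)).
At (4, -2): H = diag(384, 8).
Both eigenvalues are positive, so H is positive definite: a local minimum.

local minimum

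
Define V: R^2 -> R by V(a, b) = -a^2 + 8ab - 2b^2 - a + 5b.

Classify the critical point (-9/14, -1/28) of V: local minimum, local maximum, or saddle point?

saddle point

The Hessian of V is constant: H = [[-2, 8], [8, -4]].
det(H) = (-2)·(-4) − 8² = -56.
Since det(H) < 0, H is indefinite and the critical point is a saddle point.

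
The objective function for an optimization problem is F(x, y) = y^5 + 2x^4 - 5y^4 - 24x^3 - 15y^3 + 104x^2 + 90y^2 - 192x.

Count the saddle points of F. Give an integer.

6

F separates as a function of x plus a function of y, so ∇F=0 decouples.
∂F/∂x = 8(x - 4)(x - 3)(x - 2) = 0 at x ∈ {2, 3, 4}; ∂F/∂y = 5y(y - 4)(y - 3)(y + 3) = 0 at y ∈ {-3, 0, 3, 4}.
The Hessian is diagonal: diag(F_xx, F_yy). Second derivatives: F_xx(2)=16, F_xx(3)=-8, F_xx(4)=16; F_yy(-3)=-630, F_yy(0)=180, F_yy(3)=-90, F_yy(4)=140.
Saddle points occur where the two diagonal entries have opposite signs: (2, -3), (2, 3), (3, 0), (3, 4), (4, -3), (4, 3). Count: 6.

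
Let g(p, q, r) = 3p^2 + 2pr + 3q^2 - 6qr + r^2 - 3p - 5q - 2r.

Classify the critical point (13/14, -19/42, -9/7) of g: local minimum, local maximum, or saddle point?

saddle point

The Hessian is constant: H = [[6, 0, 2], [0, 6, -6], [2, -6, 2]].
Leading principal minors: Δ₁ = 6, Δ₂ = 36, Δ₃ = -168.
The minors fit neither the all-positive nor the alternating-sign pattern, so H is indefinite: a saddle point.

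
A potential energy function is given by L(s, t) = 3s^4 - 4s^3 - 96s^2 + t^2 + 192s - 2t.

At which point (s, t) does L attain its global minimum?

L(s,t) separates as P(s) + Q(t), so its minimum is min P + min Q.
P'(s) = 12(s - 4)(s - 1)(s + 4) vanishes at s ∈ {-4, 1, 4}; Q'(t) = 2(t - 1) vanishes at t ∈ {1}.
Local minima of P (where P''>0): P(-4)=-1280, P(4)=-256. Local minima of Q: Q(1)=-1.
So the global minimum of L is P(-4) + Q(1) = -1280 − 1 = -1281, attained at (-4, 1).

(-4, 1)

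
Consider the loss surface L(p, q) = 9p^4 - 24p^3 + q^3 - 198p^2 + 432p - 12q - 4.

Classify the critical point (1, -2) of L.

local maximum

The mixed partial ∂²L/∂p∂q is 0, so the Hessian at any point is diag(L_pp, L_qq) = diag(36(3p^2 - 4p - 11), 6q).
At (1, -2): H = diag(-432, -12).
Both eigenvalues are negative, so H is negative definite: a local maximum.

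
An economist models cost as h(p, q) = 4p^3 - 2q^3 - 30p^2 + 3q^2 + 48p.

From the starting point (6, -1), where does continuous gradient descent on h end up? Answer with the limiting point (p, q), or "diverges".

(4, 0)

h is separable, so gradient descent decouples: p follows -∂h/∂p, q follows -∂h/∂q.
∂h/∂p = 12(p - 4)(p - 1); at p=6 this is 120, so p decreases.
∂h/∂q = -6q(q - 1); at q=-1 this is -12, so q increases.
p converges to its nearest critical value 4 (a local min of the p-part); q converges to 0. The iterate converges to (4, 0).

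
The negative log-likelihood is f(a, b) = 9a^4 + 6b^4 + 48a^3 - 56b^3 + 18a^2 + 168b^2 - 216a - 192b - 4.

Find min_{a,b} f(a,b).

-273

f(a,b) separates as P(a) + Q(b) − 4, so its minimum is min P + min Q − 4.
P'(a) = 36(a - 1)(a + 2)(a + 3) vanishes at a ∈ {-3, -2, 1}; Q'(b) = 24(b - 4)(b - 2)(b - 1) vanishes at b ∈ {1, 2, 4}.
Local minima of P (where P''>0): P(-3)=243, P(1)=-141. Local minima of Q: Q(1)=-74, Q(4)=-128.
So the global minimum of f is P(1) + Q(4) − 4 = -141 − 128 − 4 = -273, attained at (1, 4).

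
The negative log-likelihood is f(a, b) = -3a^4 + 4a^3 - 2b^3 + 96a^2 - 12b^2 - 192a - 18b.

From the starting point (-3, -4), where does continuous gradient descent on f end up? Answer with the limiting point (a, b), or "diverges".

(1, -3)

f is separable, so gradient descent decouples: a follows -∂f/∂a, b follows -∂f/∂b.
∂f/∂a = -12(a - 4)(a - 1)(a + 4); at a=-3 this is -336, so a increases.
∂f/∂b = -6(b + 1)(b + 3); at b=-4 this is -18, so b increases.
a converges to its nearest critical value 1 (a local min of the a-part); b converges to -3. The iterate converges to (1, -3).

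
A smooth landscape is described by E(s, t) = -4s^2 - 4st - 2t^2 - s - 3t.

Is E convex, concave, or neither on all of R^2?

E is quadratic, so its Hessian is the constant matrix H = [[-8, -4], [-4, -4]].
det(H) = 16, tr(H) = -12.
det(H) > 0 and tr(H) < 0, so H is negative definite everywhere: concave.

concave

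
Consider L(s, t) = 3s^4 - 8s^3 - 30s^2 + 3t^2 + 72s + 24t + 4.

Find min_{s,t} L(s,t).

-196

L(s,t) separates as P(s) + Q(t) + 4, so its minimum is min P + min Q + 4.
P'(s) = 12(s - 3)(s - 1)(s + 2) vanishes at s ∈ {-2, 1, 3}; Q'(t) = 6(t + 4) vanishes at t ∈ {-4}.
Local minima of P (where P''>0): P(-2)=-152, P(3)=-27. Local minima of Q: Q(-4)=-48.
So the global minimum of L is P(-2) + Q(-4) + 4 = -152 − 48 + 4 = -196, attained at (-2, -4).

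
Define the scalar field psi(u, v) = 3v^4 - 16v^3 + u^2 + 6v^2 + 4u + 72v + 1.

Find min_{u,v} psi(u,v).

psi(u,v) separates as P(u) + Q(v) + 1, so its minimum is min P + min Q + 1.
P'(u) = 2u + 4 vanishes at u ∈ {-2}; Q'(v) = 12(v - 3)(v - 2)(v + 1) vanishes at v ∈ {-1, 2, 3}.
Local minima of P (where P''>0): P(-2)=-4. Local minima of Q: Q(-1)=-47, Q(3)=81.
So the global minimum of psi is P(-2) + Q(-1) + 1 = -4 − 47 + 1 = -50, attained at (-2, -1).

-50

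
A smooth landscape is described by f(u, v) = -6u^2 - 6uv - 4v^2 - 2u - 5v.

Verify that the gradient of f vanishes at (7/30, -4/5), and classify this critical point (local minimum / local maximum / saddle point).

∇f = (-12u - 6v - 2, -6u - 8v - 5); substituting (7/30, -4/5) gives ∇f = (0, 0), so (7/30, -4/5) is indeed a critical point.
The Hessian of f is constant: H = [[-12, -6], [-6, -8]].
det(H) = (-12)·(-8) − (-6)² = 60.
det(H) > 0 and tr(H) = -20 < 0, so H is negative definite and the point is a local maximum.

local maximum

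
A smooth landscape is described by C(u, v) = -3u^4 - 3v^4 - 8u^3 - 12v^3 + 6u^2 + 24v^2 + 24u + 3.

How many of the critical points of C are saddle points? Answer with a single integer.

4

C separates as a function of u plus a function of v, so ∇C=0 decouples.
∂C/∂u = -12(u - 1)(u + 1)(u + 2) = 0 at u ∈ {-2, -1, 1}; ∂C/∂v = -12v(v - 1)(v + 4) = 0 at v ∈ {-4, 0, 1}.
The Hessian is diagonal: diag(C_uu, C_vv). Second derivatives: C_uu(-2)=-36, C_uu(-1)=24, C_uu(1)=-72; C_vv(-4)=-240, C_vv(0)=48, C_vv(1)=-60.
Saddle points occur where the two diagonal entries have opposite signs: (-2, 0), (-1, -4), (-1, 1), (1, 0). Count: 4.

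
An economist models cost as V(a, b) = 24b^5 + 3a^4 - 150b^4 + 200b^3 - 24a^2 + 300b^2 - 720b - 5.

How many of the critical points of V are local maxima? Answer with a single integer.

2

V separates as a function of a plus a function of b, so ∇V=0 decouples.
∂V/∂a = 12a(a - 2)(a + 2) = 0 at a ∈ {-2, 0, 2}; ∂V/∂b = 120(b - 3)(b - 2)(b - 1)(b + 1) = 0 at b ∈ {-1, 1, 2, 3}.
The Hessian is diagonal: diag(V_aa, V_bb). Second derivatives: V_aa(-2)=96, V_aa(0)=-48, V_aa(2)=96; V_bb(-1)=-2880, V_bb(1)=480, V_bb(2)=-360, V_bb(3)=960.
Local maxima occur where both diagonal entries negative: (0, -1), (0, 2). Count: 2.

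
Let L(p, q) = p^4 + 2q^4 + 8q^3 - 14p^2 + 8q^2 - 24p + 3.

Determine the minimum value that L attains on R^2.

L(p,q) separates as A(p) + B(q) + 3, so its minimum is min A + min B + 3.
A'(p) = 4(p - 3)(p + 1)(p + 2) vanishes at p ∈ {-2, -1, 3}; B'(q) = 8q(q + 1)(q + 2) vanishes at q ∈ {-2, -1, 0}.
Local minima of A (where A''>0): A(-2)=8, A(3)=-117. Local minima of B: B(-2)=0, B(0)=0.
So the global minimum of L is A(3) + B(-2) + 3 = -117 + 0 + 3 = -114, attained at (3, -2).

-114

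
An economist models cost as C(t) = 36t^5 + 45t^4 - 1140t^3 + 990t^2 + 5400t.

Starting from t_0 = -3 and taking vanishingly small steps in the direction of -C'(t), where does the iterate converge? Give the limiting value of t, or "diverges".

C'(t) = 180(t - 3)(t - 2)(t + 1)(t + 5), so C'(-3) = -21600.
Gradient descent moves in the -C' direction, i.e. t is increasing.
The nearest critical point in that direction is t = -1, where C'' = 8640 > 0 (a local minimum). The iterate converges there.

-1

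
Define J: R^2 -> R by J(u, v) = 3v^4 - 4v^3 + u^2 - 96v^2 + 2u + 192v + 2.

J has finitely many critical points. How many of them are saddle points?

1

J separates as a function of u plus a function of v, so ∇J=0 decouples.
∂J/∂u = 2(u + 1) = 0 at u ∈ {-1}; ∂J/∂v = 12(v - 4)(v - 1)(v + 4) = 0 at v ∈ {-4, 1, 4}.
The Hessian is diagonal: diag(J_uu, J_vv). Second derivatives: J_uu(-1)=2; J_vv(-4)=480, J_vv(1)=-180, J_vv(4)=288.
Saddle points occur where the two diagonal entries have opposite signs: (-1, 1). Count: 1.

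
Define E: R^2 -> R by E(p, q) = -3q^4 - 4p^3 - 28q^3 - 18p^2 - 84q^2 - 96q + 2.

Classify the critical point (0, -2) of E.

The mixed partial ∂²E/∂p∂q is 0, so the Hessian at any point is diag(E_pp, E_qq) = diag(-12(2p + 3), -12(3q^2 + 14q + 14)).
At (0, -2): H = diag(-36, 24).
The eigenvalues have opposite signs, so H is indefinite: a saddle point.

saddle point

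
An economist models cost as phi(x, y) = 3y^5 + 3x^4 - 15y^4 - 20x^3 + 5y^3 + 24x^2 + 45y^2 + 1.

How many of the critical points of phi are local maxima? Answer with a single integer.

2

phi separates as a function of x plus a function of y, so ∇phi=0 decouples.
∂phi/∂x = 12x(x - 4)(x - 1) = 0 at x ∈ {0, 1, 4}; ∂phi/∂y = 15y(y - 3)(y - 2)(y + 1) = 0 at y ∈ {-1, 0, 2, 3}.
The Hessian is diagonal: diag(phi_xx, phi_yy). Second derivatives: phi_xx(0)=48, phi_xx(1)=-36, phi_xx(4)=144; phi_yy(-1)=-180, phi_yy(0)=90, phi_yy(2)=-90, phi_yy(3)=180.
Local maxima occur where both diagonal entries negative: (1, -1), (1, 2). Count: 2.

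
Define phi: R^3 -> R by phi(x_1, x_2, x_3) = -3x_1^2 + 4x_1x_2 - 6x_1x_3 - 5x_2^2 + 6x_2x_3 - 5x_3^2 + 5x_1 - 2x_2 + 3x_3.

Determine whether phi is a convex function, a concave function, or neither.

phi is quadratic, so its Hessian is the constant matrix H = [[-6, 4, -6], [4, -10, 6], [-6, 6, -10]].
Leading principal minors: -6, 44, -152.
Signs alternate −, +, − ⇒ H ≺ 0 ⇒ concave.

concave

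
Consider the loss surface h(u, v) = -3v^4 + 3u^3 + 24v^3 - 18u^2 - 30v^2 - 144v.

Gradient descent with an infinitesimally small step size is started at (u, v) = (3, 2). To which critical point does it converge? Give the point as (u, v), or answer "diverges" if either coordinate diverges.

(4, 3)

h is separable, so gradient descent decouples: u follows -∂h/∂u, v follows -∂h/∂v.
∂h/∂u = 9u(u - 4); at u=3 this is -27, so u increases.
∂h/∂v = -12(v - 4)(v - 3)(v + 1); at v=2 this is -72, so v increases.
u converges to its nearest critical value 4 (a local min of the u-part); v converges to 3. The iterate converges to (4, 3).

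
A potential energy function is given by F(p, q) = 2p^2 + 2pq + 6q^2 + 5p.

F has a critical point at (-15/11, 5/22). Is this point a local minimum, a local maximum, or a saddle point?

local minimum

The Hessian of F is constant: H = [[4, 2], [2, 12]].
det(H) = 4·12 − 2² = 44.
det(H) > 0 and tr(H) = 16 > 0, so H is positive definite and the point is a local minimum.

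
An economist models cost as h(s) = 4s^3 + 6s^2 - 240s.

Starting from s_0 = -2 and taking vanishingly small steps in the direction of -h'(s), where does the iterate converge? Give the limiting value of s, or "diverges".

h'(s) = 12(s - 4)(s + 5), so h'(-2) = -216.
Gradient descent moves in the -h' direction, i.e. s is increasing.
The nearest critical point in that direction is s = 4, where h'' = 108 > 0 (a local minimum). The iterate converges there.

4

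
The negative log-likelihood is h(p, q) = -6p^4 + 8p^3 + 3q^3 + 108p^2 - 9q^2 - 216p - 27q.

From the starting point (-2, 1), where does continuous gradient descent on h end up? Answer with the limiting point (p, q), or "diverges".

h is separable, so gradient descent decouples: p follows -∂h/∂p, q follows -∂h/∂q.
∂h/∂p = -24(p - 3)(p - 1)(p + 3); at p=-2 this is -360, so p increases.
∂h/∂q = 9(q - 3)(q + 1); at q=1 this is -36, so q increases.
p converges to its nearest critical value 1 (a local min of the p-part); q converges to 3. The iterate converges to (1, 3).

(1, 3)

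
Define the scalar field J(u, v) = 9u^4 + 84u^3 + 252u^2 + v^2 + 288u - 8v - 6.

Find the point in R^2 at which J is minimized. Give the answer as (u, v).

(-4, 4)

J(u,v) separates as P(u) + Q(v) − 6, so its minimum is min P + min Q − 6.
P'(u) = 36(u + 1)(u + 2)(u + 4) vanishes at u ∈ {-4, -2, -1}; Q'(v) = 2v - 8 vanishes at v ∈ {4}.
Local minima of P (where P''>0): P(-4)=-192, P(-1)=-111. Local minima of Q: Q(4)=-16.
So the global minimum of J is P(-4) + Q(4) − 6 = -192 − 16 − 6 = -214, attained at (-4, 4).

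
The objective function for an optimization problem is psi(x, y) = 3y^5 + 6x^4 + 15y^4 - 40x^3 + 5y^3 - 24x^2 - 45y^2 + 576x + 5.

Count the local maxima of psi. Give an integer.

2

psi separates as a function of x plus a function of y, so ∇psi=0 decouples.
∂psi/∂x = 24(x - 4)(x - 3)(x + 2) = 0 at x ∈ {-2, 3, 4}; ∂psi/∂y = 15y(y - 1)(y + 2)(y + 3) = 0 at y ∈ {-3, -2, 0, 1}.
The Hessian is diagonal: diag(psi_xx, psi_yy). Second derivatives: psi_xx(-2)=720, psi_xx(3)=-120, psi_xx(4)=144; psi_yy(-3)=-180, psi_yy(-2)=90, psi_yy(0)=-90, psi_yy(1)=180.
Local maxima occur where both diagonal entries negative: (3, -3), (3, 0). Count: 2.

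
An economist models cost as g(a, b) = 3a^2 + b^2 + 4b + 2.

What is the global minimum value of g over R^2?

g(a,b) separates as P(a) + Q(b) + 2, so its minimum is min P + min Q + 2.
P'(a) = 6a vanishes at a ∈ {0}; Q'(b) = 2b + 4 vanishes at b ∈ {-2}.
Local minima of P (where P''>0): P(0)=0. Local minima of Q: Q(-2)=-4.
So the global minimum of g is P(0) + Q(-2) + 2 = 0 − 4 + 2 = -2, attained at (0, -2).

-2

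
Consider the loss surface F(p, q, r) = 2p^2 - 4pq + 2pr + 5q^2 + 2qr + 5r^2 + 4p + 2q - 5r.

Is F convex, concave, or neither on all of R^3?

convex

F is quadratic, so its Hessian is the constant matrix H = [[4, -4, 2], [-4, 10, 2], [2, 2, 10]].
Leading principal minors: 4, 24, 152.
All positive ⇒ H ≻ 0 ⇒ convex.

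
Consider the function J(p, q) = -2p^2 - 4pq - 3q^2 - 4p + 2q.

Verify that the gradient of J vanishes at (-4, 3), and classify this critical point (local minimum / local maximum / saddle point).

local maximum

∇J = (-4p - 4q - 4, -4p - 6q + 2); substituting (-4, 3) gives ∇J = (0, 0), so (-4, 3) is indeed a critical point.
The Hessian of J is constant: H = [[-4, -4], [-4, -6]].
det(H) = (-4)·(-6) − (-4)² = 8.
det(H) > 0 and tr(H) = -10 < 0, so H is negative definite and the point is a local maximum.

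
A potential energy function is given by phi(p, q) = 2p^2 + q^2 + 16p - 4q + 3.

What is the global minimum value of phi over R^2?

phi(p,q) separates as A(p) + B(q) + 3, so its minimum is min A + min B + 3.
A'(p) = 4p + 16 vanishes at p ∈ {-4}; B'(q) = 2q - 4 vanishes at q ∈ {2}.
Local minima of A (where A''>0): A(-4)=-32. Local minima of B: B(2)=-4.
So the global minimum of phi is A(-4) + B(2) + 3 = -32 − 4 + 3 = -33, attained at (-4, 2).

-33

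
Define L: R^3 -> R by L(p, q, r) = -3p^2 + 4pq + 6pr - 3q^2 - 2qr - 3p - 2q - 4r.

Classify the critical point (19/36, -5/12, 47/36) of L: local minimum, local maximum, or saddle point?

The Hessian is constant: H = [[-6, 4, 6], [4, -6, -2], [6, -2, 0]].
Leading principal minors: Δ₁ = -6, Δ₂ = 20, Δ₃ = 144.
The minors fit neither the all-positive nor the alternating-sign pattern, so H is indefinite: a saddle point.

saddle point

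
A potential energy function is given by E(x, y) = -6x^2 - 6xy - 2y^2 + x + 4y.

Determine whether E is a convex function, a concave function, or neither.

concave

E is quadratic, so its Hessian is the constant matrix H = [[-12, -6], [-6, -4]].
det(H) = 12, tr(H) = -16.
det(H) > 0 and tr(H) < 0, so H is negative definite everywhere: concave.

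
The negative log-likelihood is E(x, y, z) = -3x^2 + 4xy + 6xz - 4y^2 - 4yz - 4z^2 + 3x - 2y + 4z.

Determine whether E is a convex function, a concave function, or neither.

concave

E is quadratic, so its Hessian is the constant matrix H = [[-6, 4, 6], [4, -8, -4], [6, -4, -8]].
Leading principal minors: -6, 32, -64.
Signs alternate −, +, − ⇒ H ≺ 0 ⇒ concave.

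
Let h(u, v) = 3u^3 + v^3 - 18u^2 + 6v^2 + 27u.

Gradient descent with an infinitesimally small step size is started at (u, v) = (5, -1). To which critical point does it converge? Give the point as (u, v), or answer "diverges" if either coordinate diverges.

(3, 0)

h is separable, so gradient descent decouples: u follows -∂h/∂u, v follows -∂h/∂v.
∂h/∂u = 9(u - 3)(u - 1); at u=5 this is 72, so u decreases.
∂h/∂v = 3v(v + 4); at v=-1 this is -9, so v increases.
u converges to its nearest critical value 3 (a local min of the u-part); v converges to 0. The iterate converges to (3, 0).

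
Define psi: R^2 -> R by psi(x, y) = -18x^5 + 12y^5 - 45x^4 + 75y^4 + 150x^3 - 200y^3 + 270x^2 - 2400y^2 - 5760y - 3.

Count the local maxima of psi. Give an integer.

psi separates as a function of x plus a function of y, so ∇psi=0 decouples.
∂psi/∂x = -90x(x - 2)(x + 1)(x + 3) = 0 at x ∈ {-3, -1, 0, 2}; ∂psi/∂y = 60(y - 4)(y + 2)(y + 3)(y + 4) = 0 at y ∈ {-4, -3, -2, 4}.
The Hessian is diagonal: diag(psi_xx, psi_yy). Second derivatives: psi_xx(-3)=2700, psi_xx(-1)=-540, psi_xx(0)=540, psi_xx(2)=-2700; psi_yy(-4)=-960, psi_yy(-3)=420, psi_yy(-2)=-720, psi_yy(4)=20160.
Local maxima occur where both diagonal entries negative: (-1, -4), (-1, -2), (2, -4), (2, -2). Count: 4.

4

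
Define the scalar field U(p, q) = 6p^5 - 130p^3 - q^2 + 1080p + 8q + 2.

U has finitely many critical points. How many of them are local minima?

U separates as a function of p plus a function of q, so ∇U=0 decouples.
∂U/∂p = 30(p - 3)(p - 2)(p + 2)(p + 3) = 0 at p ∈ {-3, -2, 2, 3}; ∂U/∂q = -2(q - 4) = 0 at q ∈ {4}.
The Hessian is diagonal: diag(U_pp, U_qq). Second derivatives: U_pp(-3)=-900, U_pp(-2)=600, U_pp(2)=-600, U_pp(3)=900; U_qq(4)=-2.
Local minima occur where both diagonal entries positive: none. Count: 0.

0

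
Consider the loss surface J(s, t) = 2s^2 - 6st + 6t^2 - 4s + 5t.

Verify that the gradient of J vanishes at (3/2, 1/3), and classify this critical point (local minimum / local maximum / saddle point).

local minimum

∇J = (4s - 6t - 4, -6s + 12t + 5); substituting (3/2, 1/3) gives ∇J = (0, 0), so (3/2, 1/3) is indeed a critical point.
The Hessian of J is constant: H = [[4, -6], [-6, 12]].
det(H) = 4·12 − (-6)² = 12.
det(H) > 0 and tr(H) = 16 > 0, so H is positive definite and the point is a local minimum.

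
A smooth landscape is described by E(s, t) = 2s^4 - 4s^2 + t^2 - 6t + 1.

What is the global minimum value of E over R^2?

-10

E(s,t) separates as P(s) + Q(t) + 1, so its minimum is min P + min Q + 1.
P'(s) = 8s(s - 1)(s + 1) vanishes at s ∈ {-1, 0, 1}; Q'(t) = 2(t - 3) vanishes at t ∈ {3}.
Local minima of P (where P''>0): P(-1)=-2, P(1)=-2. Local minima of Q: Q(3)=-9.
So the global minimum of E is P(-1) + Q(3) + 1 = -2 − 9 + 1 = -10, attained at (-1, 3).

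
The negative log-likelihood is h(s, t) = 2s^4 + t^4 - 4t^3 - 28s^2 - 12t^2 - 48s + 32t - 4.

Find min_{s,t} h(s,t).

h(s,t) separates as P(s) + Q(t) − 4, so its minimum is min P + min Q − 4.
P'(s) = 8(s - 3)(s + 1)(s + 2) vanishes at s ∈ {-2, -1, 3}; Q'(t) = 4(t - 4)(t - 1)(t + 2) vanishes at t ∈ {-2, 1, 4}.
Local minima of P (where P''>0): P(-2)=16, P(3)=-234. Local minima of Q: Q(-2)=-64, Q(4)=-64.
So the global minimum of h is P(3) + Q(-2) − 4 = -234 − 64 − 4 = -302, attained at (3, -2).

-302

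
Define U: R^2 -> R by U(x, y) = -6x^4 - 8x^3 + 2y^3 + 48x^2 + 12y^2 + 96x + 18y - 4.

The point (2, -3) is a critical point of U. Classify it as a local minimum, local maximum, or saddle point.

local maximum

The mixed partial ∂²U/∂x∂y is 0, so the Hessian at any point is diag(U_xx, U_yy) = diag(24(-3x^2 - 2x + 4), 12(y + 2)).
At (2, -3): H = diag(-288, -12).
Both eigenvalues are negative, so H is negative definite: a local maximum.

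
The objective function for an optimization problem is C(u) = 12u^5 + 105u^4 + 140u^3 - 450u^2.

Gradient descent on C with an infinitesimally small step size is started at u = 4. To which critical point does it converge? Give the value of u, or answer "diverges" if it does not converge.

1

C'(u) = 60u(u - 1)(u + 3)(u + 5), so C'(4) = 45360.
Gradient descent moves in the -C' direction, i.e. u is decreasing.
The nearest critical point in that direction is u = 1, where C'' = 1440 > 0 (a local minimum). The iterate converges there.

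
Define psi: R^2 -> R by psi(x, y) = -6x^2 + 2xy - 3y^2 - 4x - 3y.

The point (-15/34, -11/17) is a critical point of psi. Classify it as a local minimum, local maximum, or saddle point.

local maximum

The Hessian of psi is constant: H = [[-12, 2], [2, -6]].
det(H) = (-12)·(-6) − 2² = 68.
det(H) > 0 and tr(H) = -18 < 0, so H is negative definite and the point is a local maximum.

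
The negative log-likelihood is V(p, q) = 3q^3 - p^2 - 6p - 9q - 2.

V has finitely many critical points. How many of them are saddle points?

1

V separates as a function of p plus a function of q, so ∇V=0 decouples.
∂V/∂p = -2(p + 3) = 0 at p ∈ {-3}; ∂V/∂q = 9(q - 1)(q + 1) = 0 at q ∈ {-1, 1}.
The Hessian is diagonal: diag(V_pp, V_qq). Second derivatives: V_pp(-3)=-2; V_qq(-1)=-18, V_qq(1)=18.
Saddle points occur where the two diagonal entries have opposite signs: (-3, 1). Count: 1.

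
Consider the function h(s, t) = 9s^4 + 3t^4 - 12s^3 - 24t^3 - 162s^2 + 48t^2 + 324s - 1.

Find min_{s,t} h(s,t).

-1378

h(s,t) separates as P(s) + Q(t) − 1, so its minimum is min P + min Q − 1.
P'(s) = 36(s - 3)(s - 1)(s + 3) vanishes at s ∈ {-3, 1, 3}; Q'(t) = 12t(t - 4)(t - 2) vanishes at t ∈ {0, 2, 4}.
Local minima of P (where P''>0): P(-3)=-1377, P(3)=-81. Local minima of Q: Q(0)=0, Q(4)=0.
So the global minimum of h is P(-3) + Q(0) − 1 = -1377 + 0 − 1 = -1378, attained at (-3, 0).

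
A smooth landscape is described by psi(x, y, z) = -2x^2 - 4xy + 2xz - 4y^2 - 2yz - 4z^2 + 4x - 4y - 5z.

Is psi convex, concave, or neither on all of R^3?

concave

psi is quadratic, so its Hessian is the constant matrix H = [[-4, -4, 2], [-4, -8, -2], [2, -2, -8]].
Leading principal minors: -4, 16, -48.
Signs alternate −, +, − ⇒ H ≺ 0 ⇒ concave.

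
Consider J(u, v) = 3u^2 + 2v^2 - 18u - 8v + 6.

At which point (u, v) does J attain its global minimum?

(3, 2)

J(u,v) separates as P(u) + Q(v) + 6, so its minimum is min P + min Q + 6.
P'(u) = 6u - 18 vanishes at u ∈ {3}; Q'(v) = 4v - 8 vanishes at v ∈ {2}.
Local minima of P (where P''>0): P(3)=-27. Local minima of Q: Q(2)=-8.
So the global minimum of J is P(3) + Q(2) + 6 = -27 − 8 + 6 = -29, attained at (3, 2).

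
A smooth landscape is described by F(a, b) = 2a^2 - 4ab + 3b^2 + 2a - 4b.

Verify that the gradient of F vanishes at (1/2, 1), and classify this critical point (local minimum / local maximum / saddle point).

∇F = (4a - 4b + 2, -4a + 6b - 4); substituting (1/2, 1) gives ∇F = (0, 0), so (1/2, 1) is indeed a critical point.
The Hessian of F is constant: H = [[4, -4], [-4, 6]].
det(H) = 4·6 − (-4)² = 8.
det(H) > 0 and tr(H) = 10 > 0, so H is positive definite and the point is a local minimum.

local minimum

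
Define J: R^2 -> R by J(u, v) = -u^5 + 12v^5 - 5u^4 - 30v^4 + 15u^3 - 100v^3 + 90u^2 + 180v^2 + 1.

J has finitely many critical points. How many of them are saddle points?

8

J separates as a function of u plus a function of v, so ∇J=0 decouples.
∂J/∂u = -5u(u - 3)(u + 3)(u + 4) = 0 at u ∈ {-4, -3, 0, 3}; ∂J/∂v = 60v(v - 3)(v - 1)(v + 2) = 0 at v ∈ {-2, 0, 1, 3}.
The Hessian is diagonal: diag(J_uu, J_vv). Second derivatives: J_uu(-4)=140, J_uu(-3)=-90, J_uu(0)=180, J_uu(3)=-630; J_vv(-2)=-1800, J_vv(0)=360, J_vv(1)=-360, J_vv(3)=1800.
Saddle points occur where the two diagonal entries have opposite signs: (-4, -2), (-4, 1), (-3, 0), (-3, 3), (0, -2), (0, 1), (3, 0), (3, 3). Count: 8.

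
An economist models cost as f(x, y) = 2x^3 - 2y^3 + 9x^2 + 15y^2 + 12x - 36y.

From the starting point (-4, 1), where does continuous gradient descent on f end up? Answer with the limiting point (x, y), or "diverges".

f is separable, so gradient descent decouples: x follows -∂f/∂x, y follows -∂f/∂y.
∂f/∂x = 6(x + 1)(x + 2); at x=-4 this is 36, so x decreases.
∂f/∂y = -6(y - 3)(y - 2); at y=1 this is -12, so y increases.
The x-coordinate has no critical point in that direction and runs off to infinity.

diverges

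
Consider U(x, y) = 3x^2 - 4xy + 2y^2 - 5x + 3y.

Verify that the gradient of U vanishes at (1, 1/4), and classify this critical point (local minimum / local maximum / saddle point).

local minimum

∇U = (6x - 4y - 5, -4x + 4y + 3); substituting (1, 1/4) gives ∇U = (0, 0), so (1, 1/4) is indeed a critical point.
The Hessian of U is constant: H = [[6, -4], [-4, 4]].
det(H) = 6·4 − (-4)² = 8.
det(H) > 0 and tr(H) = 10 > 0, so H is positive definite and the point is a local minimum.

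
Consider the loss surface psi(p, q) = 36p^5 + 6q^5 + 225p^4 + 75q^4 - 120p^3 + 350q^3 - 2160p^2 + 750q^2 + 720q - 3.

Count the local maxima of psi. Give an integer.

4

psi separates as a function of p plus a function of q, so ∇psi=0 decouples.
∂psi/∂p = 180p(p - 2)(p + 3)(p + 4) = 0 at p ∈ {-4, -3, 0, 2}; ∂psi/∂q = 30(q + 1)(q + 2)(q + 3)(q + 4) = 0 at q ∈ {-4, -3, -2, -1}.
The Hessian is diagonal: diag(psi_pp, psi_qq). Second derivatives: psi_pp(-4)=-4320, psi_pp(-3)=2700, psi_pp(0)=-4320, psi_pp(2)=10800; psi_qq(-4)=-180, psi_qq(-3)=60, psi_qq(-2)=-60, psi_qq(-1)=180.
Local maxima occur where both diagonal entries negative: (-4, -4), (-4, -2), (0, -4), (0, -2). Count: 4.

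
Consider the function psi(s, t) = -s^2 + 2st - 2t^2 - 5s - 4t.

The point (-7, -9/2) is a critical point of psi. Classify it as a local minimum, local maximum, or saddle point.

local maximum

The Hessian of psi is constant: H = [[-2, 2], [2, -4]].
det(H) = (-2)·(-4) − 2² = 4.
det(H) > 0 and tr(H) = -6 < 0, so H is negative definite and the point is a local maximum.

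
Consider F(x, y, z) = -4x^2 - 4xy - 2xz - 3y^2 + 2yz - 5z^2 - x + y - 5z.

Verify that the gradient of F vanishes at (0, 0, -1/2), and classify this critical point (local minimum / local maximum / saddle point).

∇F = (-8x - 4y - 2z - 1, -4x - 6y + 2z + 1, -2x + 2y - 10z - 5); substituting (0, 0, -1/2) gives ∇F = (0, 0, 0), so (0, 0, -1/2) is indeed a critical point.
The Hessian is constant: H = [[-8, -4, -2], [-4, -6, 2], [-2, 2, -10]].
Leading principal minors: Δ₁ = -8, Δ₂ = 32, Δ₃ = -232.
The minors alternate sign starting negative (−, +, −), so H is negative definite: a local maximum.

local maximum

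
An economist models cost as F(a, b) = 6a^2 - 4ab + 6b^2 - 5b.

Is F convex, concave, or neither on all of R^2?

F is quadratic, so its Hessian is the constant matrix H = [[12, -4], [-4, 12]].
det(H) = 128, tr(H) = 24.
det(H) > 0 and tr(H) > 0, so H is positive definite everywhere: convex.

convex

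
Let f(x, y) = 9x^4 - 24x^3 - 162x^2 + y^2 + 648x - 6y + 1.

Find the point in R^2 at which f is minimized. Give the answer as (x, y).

(-3, 3)

f(x,y) separates as P(x) + Q(y) + 1, so its minimum is min P + min Q + 1.
P'(x) = 36(x - 3)(x - 2)(x + 3) vanishes at x ∈ {-3, 2, 3}; Q'(y) = 2y - 6 vanishes at y ∈ {3}.
Local minima of P (where P''>0): P(-3)=-2025, P(3)=567. Local minima of Q: Q(3)=-9.
So the global minimum of f is P(-3) + Q(3) + 1 = -2025 − 9 + 1 = -2033, attained at (-3, 3).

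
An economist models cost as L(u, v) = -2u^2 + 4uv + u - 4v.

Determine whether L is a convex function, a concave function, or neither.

neither

L is quadratic, so its Hessian is the constant matrix H = [[-4, 4], [4, 0]].
det(H) = -16, tr(H) = -4.
det(H) < 0, so H is indefinite: neither convex nor concave.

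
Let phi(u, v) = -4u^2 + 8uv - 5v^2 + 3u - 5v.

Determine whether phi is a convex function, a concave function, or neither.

concave

phi is quadratic, so its Hessian is the constant matrix H = [[-8, 8], [8, -10]].
det(H) = 16, tr(H) = -18.
det(H) > 0 and tr(H) < 0, so H is negative definite everywhere: concave.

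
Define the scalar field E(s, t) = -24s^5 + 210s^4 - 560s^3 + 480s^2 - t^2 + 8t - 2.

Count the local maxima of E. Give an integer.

2

E separates as a function of s plus a function of t, so ∇E=0 decouples.
∂E/∂s = -120s(s - 4)(s - 2)(s - 1) = 0 at s ∈ {0, 1, 2, 4}; ∂E/∂t = -2(t - 4) = 0 at t ∈ {4}.
The Hessian is diagonal: diag(E_ss, E_tt). Second derivatives: E_ss(0)=960, E_ss(1)=-360, E_ss(2)=480, E_ss(4)=-2880; E_tt(4)=-2.
Local maxima occur where both diagonal entries negative: (1, 4), (4, 4). Count: 2.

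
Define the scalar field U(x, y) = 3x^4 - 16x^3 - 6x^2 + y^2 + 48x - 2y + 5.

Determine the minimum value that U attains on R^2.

-156

U(x,y) separates as P(x) + Q(y) + 5, so its minimum is min P + min Q + 5.
P'(x) = 12(x - 4)(x - 1)(x + 1) vanishes at x ∈ {-1, 1, 4}; Q'(y) = 2y - 2 vanishes at y ∈ {1}.
Local minima of P (where P''>0): P(-1)=-35, P(4)=-160. Local minima of Q: Q(1)=-1.
So the global minimum of U is P(4) + Q(1) + 5 = -160 − 1 + 5 = -156, attained at (4, 1).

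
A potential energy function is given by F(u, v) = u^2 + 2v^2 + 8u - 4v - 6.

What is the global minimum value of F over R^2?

-24

F(u,v) separates as P(u) + Q(v) − 6, so its minimum is min P + min Q − 6.
P'(u) = 2u + 8 vanishes at u ∈ {-4}; Q'(v) = 4v - 4 vanishes at v ∈ {1}.
Local minima of P (where P''>0): P(-4)=-16. Local minima of Q: Q(1)=-2.
So the global minimum of F is P(-4) + Q(1) − 6 = -16 − 2 − 6 = -24, attained at (-4, 1).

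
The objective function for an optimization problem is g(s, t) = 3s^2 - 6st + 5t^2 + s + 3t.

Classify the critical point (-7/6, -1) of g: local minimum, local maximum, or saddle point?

local minimum

The Hessian of g is constant: H = [[6, -6], [-6, 10]].
det(H) = 6·10 − (-6)² = 24.
det(H) > 0 and tr(H) = 16 > 0, so H is positive definite and the point is a local minimum.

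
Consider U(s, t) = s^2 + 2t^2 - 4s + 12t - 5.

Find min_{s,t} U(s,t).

U(s,t) separates as P(s) + Q(t) − 5, so its minimum is min P + min Q − 5.
P'(s) = 2s - 4 vanishes at s ∈ {2}; Q'(t) = 4(t + 3) vanishes at t ∈ {-3}.
Local minima of P (where P''>0): P(2)=-4. Local minima of Q: Q(-3)=-18.
So the global minimum of U is P(2) + Q(-3) − 5 = -4 − 18 − 5 = -27, attained at (2, -3).

-27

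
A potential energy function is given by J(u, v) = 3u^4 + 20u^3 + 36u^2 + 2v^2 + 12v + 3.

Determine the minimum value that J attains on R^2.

-15

J(u,v) separates as P(u) + Q(v) + 3, so its minimum is min P + min Q + 3.
P'(u) = 12u(u + 2)(u + 3) vanishes at u ∈ {-3, -2, 0}; Q'(v) = 4v + 12 vanishes at v ∈ {-3}.
Local minima of P (where P''>0): P(-3)=27, P(0)=0. Local minima of Q: Q(-3)=-18.
So the global minimum of J is P(0) + Q(-3) + 3 = 0 − 18 + 3 = -15, attained at (0, -3).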